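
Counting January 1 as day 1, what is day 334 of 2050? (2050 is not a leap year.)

January has 31 days (334 − 31 = 303 remain).
February has 28 days (303 − 28 = 275 remain).
March has 31 days (275 − 31 = 244 remain).
April has 30 days (244 − 30 = 214 remain).
May has 31 days (214 − 31 = 183 remain).
June has 30 days (183 − 30 = 153 remain).
July has 31 days (153 − 31 = 122 remain).
August has 31 days (122 − 31 = 91 remain).
September has 30 days (91 − 30 = 61 remain).
October has 31 days (61 − 31 = 30 remain).
30 into November → November 30.

2050-11-30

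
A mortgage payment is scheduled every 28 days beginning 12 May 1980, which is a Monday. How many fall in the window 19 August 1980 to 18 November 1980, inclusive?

Occurrences land 28·i days after 12 May 1980 for i = 0, 1, 2, …
19 August 1980 is 99 days after the start; 99 ÷ 28 = 3 remainder 15; since the remainder is 15, round up to i = 4. First occurrence in the window: #5 on 1 September 1980 (4×28 = 112 days in).
18 November 1980 is 190 days after the start; 190 ÷ 28 = 6 remainder 22. Last occurrence in the window: #7 on 27 October 1980.
Occurrences #5 through #7: 3 in total.

3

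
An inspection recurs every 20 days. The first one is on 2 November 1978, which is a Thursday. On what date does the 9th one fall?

11 April 1979

The 9th occurrence is 8 intervals after the first: 8 × 20 = 160 days after 2 November 1978.
November has 30 days — 28 days to the end of November leaves 132.
December has 31 days (101 left).
January has 31 days (70 left).
February has 28 days (42 left).
March has 31 days (11 left).
11 days into April → 11 April 1979.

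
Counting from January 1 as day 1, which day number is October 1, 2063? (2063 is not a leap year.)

274

Days in months before October: 31 + 28 + 31 + 30 + 31 + 30 + 31 + 31 + 30 = 273.
Plus 1 day into October → day 274.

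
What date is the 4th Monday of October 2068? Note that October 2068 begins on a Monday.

October 22, 2068

October 2068 begins on a Monday, so the first Monday is October 1.
The 4th Monday is 3 weeks later: 1 + 21 = 22.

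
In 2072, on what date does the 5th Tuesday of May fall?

2072-05-31

The first Tuesday of May 2072 is May 3.
The 5th Tuesday is 4 weeks later: 3 + 28 = 31.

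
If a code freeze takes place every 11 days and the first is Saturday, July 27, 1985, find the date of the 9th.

The 9th occurrence is 8 intervals after the first: 8 × 11 = 88 days after July 27, 1985.
July has 31 days — 4 days to the end of July leaves 84.
August has 31 days (53 left).
September has 30 days (23 left).
23 days into October → October 23, 1985.

October 23, 1985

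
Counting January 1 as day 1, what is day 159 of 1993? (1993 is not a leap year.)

January has 31 days (159 − 31 = 128 remain).
February has 28 days (128 − 28 = 100 remain).
March has 31 days (100 − 31 = 69 remain).
April has 30 days (69 − 30 = 39 remain).
May has 31 days (39 − 31 = 8 remain).
8 into June → June 8.

8 June 1993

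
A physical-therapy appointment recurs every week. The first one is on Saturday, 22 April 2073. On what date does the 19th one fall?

The 19th occurrence is 18 intervals after the first: 18 × 7 = 126 days after 22 April 2073.
April has 30 days — 8 days to the end of April leaves 118.
May has 31 days (87 left).
June has 30 days (57 left).
July has 31 days (26 left).
26 days into August → 26 August 2073.

26 August 2073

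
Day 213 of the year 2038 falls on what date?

January has 31 days (213 − 31 = 182 remain).
February has 28 days (182 − 28 = 154 remain).
March has 31 days (154 − 31 = 123 remain).
April has 30 days (123 − 30 = 93 remain).
May has 31 days (93 − 31 = 62 remain).
June has 30 days (62 − 30 = 32 remain).
July has 31 days (32 − 31 = 1 remain).
1 into August → August 1.

2038-08-01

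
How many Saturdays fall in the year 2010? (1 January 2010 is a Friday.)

52

1 January 2010 is a Friday; the first Saturday on or after it is 2 January 2010 (1 day later).
From 2 January 2010 to 31 December 2010: 29 + 28 + 31 + 30 + 31 + 30 + 31 + 31 + 30 + 31 + 30 + 31 = 363 days (rest of January, February, March, April, May, June, July, August, September, October, November, December).
363 ÷ 7 = 51 full weeks with remainder 6, so 51 more Saturdays after the first → 52.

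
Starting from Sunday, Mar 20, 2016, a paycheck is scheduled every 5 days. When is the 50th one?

Nov 20, 2016

The 50th occurrence is 49 intervals after the first: 49 × 5 = 245 days after Mar 20, 2016.
Mar has 31 days — 11 days to the end of Mar leaves 234.
Apr has 30 days (204 left).
May has 31 days (173 left).
Jun has 30 days (143 left).
Jul has 31 days (112 left).
Aug has 31 days (81 left).
Sep has 30 days (51 left).
Oct has 31 days (20 left).
20 days into Nov → Nov 20, 2016.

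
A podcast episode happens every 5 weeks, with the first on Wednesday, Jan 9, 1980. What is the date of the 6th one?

Jul 2, 1980

The 6th occurrence is 5 intervals after the first: 5 × 35 = 175 days after Jan 9, 1980.
Jan has 31 days — 22 days to the end of Jan leaves 153.
Feb has 29 days (124 left).
Mar has 31 days (93 left).
Apr has 30 days (63 left).
May has 31 days (32 left).
Jun has 30 days (2 left).
2 days into Jul → Jul 2, 1980.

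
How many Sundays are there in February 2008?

4

February 1, 2008 is a Friday; the first Sunday on or after it is February 3, 2008 (2 days later).
From February 3, 2008 to February 29, 2008 is 29 − 3 = 26 days.
26 ÷ 7 = 3 full weeks with remainder 5, so 3 more Sundays after the first → 4.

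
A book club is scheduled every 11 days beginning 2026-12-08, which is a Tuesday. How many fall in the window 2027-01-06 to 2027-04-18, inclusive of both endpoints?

Occurrences land 11·i days after 2026-12-08 for i = 0, 1, 2, …
2027-01-06 is 29 days after the start; 29 ÷ 11 = 2 remainder 7; since the remainder is 7, round up to i = 3. First occurrence in the window: #4 on 2027-01-10 (3×11 = 33 days in).
2027-04-18 is 131 days after the start; 131 ÷ 11 = 11 remainder 10. Last occurrence in the window: #12 on 2027-04-08.
Occurrences #4 through #12: 9 in total.

9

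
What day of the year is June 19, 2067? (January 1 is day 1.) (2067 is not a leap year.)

Days in months before June: 31 + 28 + 31 + 30 + 31 = 151.
Plus 19 days into June → day 170.

170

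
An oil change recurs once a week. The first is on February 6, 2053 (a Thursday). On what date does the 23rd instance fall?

The 23rd occurrence is 22 intervals after the first: 22 × 7 = 154 days after February 6, 2053.
February has 28 days — 22 days to the end of February leaves 132.
March has 31 days (101 left).
April has 30 days (71 left).
May has 31 days (40 left).
June has 30 days (10 left).
10 days into July → July 10, 2053.

July 10, 2053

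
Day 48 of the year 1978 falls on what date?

17 February 1978

January has 31 days (48 − 31 = 17 remain).
17 into February → February 17.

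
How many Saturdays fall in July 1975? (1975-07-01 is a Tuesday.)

4

1975-07-01 is a Tuesday; the first Saturday on or after it is 1975-07-05 (4 days later).
From 1975-07-05 to 1975-07-31 is 31 − 5 = 26 days.
26 ÷ 7 = 3 full weeks with remainder 5, so 3 more Saturdays after the first → 4.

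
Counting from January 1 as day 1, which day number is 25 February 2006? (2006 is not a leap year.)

Days in months before February: 31 = 31.
Plus 25 days into February → day 56.

56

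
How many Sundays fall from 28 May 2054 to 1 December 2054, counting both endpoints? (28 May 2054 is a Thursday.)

28 May 2054 is a Thursday; the first Sunday on or after it is 31 May 2054 (3 days later).
From 31 May 2054 to 1 December 2054: 0 + 30 + 31 + 31 + 30 + 31 + 30 + 1 = 184 days (rest of May, June, July, August, September, October, November, December).
184 ÷ 7 = 26 full weeks with remainder 2, so 26 more Sundays after the first → 27.

27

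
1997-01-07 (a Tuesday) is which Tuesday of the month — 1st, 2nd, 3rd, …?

Day 7 falls in week ⌈7/7⌉ of the month.
Days 1–7 hold the 1st Tuesday, 8–14 the 2nd, 15–21 the 3rd, 22–28 the 4th, 29–31 the 5th.
7 is in the range for the 1st.

1st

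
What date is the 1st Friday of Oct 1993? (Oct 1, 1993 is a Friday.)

Oct 1, 1993

Oct 1993 begins on a Friday, so the first Friday is Oct 1.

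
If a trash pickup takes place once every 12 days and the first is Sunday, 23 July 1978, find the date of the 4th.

28 August 1978

The 4th occurrence is 3 intervals after the first: 3 × 12 = 36 days after 23 July 1978.
July has 31 days — 8 days to the end of July leaves 28.
28 days into August → 28 August 1978.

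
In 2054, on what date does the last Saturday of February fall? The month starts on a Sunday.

February 2054 begins on a Sunday, so the first Saturday is February 7 (6 days later).
February 2054 has 28 days. Adding weeks: 7, 14, 21, 28 — the last one ≤ 28 is the 28th.

February 28, 2054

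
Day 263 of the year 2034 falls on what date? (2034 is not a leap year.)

January has 31 days (263 − 31 = 232 remain).
February has 28 days (232 − 28 = 204 remain).
March has 31 days (204 − 31 = 173 remain).
April has 30 days (173 − 30 = 143 remain).
May has 31 days (143 − 31 = 112 remain).
June has 30 days (112 − 30 = 82 remain).
July has 31 days (82 − 31 = 51 remain).
August has 31 days (51 − 31 = 20 remain).
20 into September → September 20.

20 September 2034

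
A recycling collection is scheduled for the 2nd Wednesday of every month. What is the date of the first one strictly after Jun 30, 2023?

Jul 12, 2023

Jun 2023 starts on a Thursday; its first Wednesday is the 7th, so the 2nd Wednesday is the 14th — Jun 14, 2023.
That is not after Jun 30, 2023, so look at Jul 2023.
Jul 2023 starts on a Saturday; its first Wednesday is the 5th, so the 2nd Wednesday is the 12th — Jul 12, 2023.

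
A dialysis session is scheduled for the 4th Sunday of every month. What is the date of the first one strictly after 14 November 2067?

27 November 2067

November 2067 starts on a Tuesday; its first Sunday is the 6th, so the 4th Sunday is the 27th — 27 November 2067.
27 November 2067 is after 14 November 2067, so that is the next one.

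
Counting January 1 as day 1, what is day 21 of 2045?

2045-01-21

21 into January → January 21.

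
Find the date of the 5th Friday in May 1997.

The first Friday of May 1997 is May 2.
The 5th Friday is 4 weeks later: 2 + 28 = 30.

May 30, 1997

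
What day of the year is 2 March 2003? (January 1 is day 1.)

61

Days in months before March: 31 + 28 = 59.
Plus 2 days into March → day 61.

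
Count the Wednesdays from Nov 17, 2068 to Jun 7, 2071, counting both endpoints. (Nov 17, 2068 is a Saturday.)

133

Nov 17, 2068 is a Saturday; the first Wednesday on or after it is Nov 21, 2068 (4 days later).
From Nov 21, 2068 to Jun 7, 2071: 40 + 365 + 365 + 158 = 928 days (rest of 2068, 2069, 2070, to Jun 7, 2071 in 2071).
928 ÷ 7 = 132 full weeks with remainder 4, so 132 more Wednesdays after the first → 133.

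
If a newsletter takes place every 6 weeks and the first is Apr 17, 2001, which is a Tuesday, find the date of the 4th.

Aug 21, 2001

The 4th occurrence is 3 intervals after the first: 3 × 42 = 126 days after Apr 17, 2001.
Apr has 30 days — 13 days to the end of Apr leaves 113.
May has 31 days (82 left).
Jun has 30 days (52 left).
Jul has 31 days (21 left).
21 days into Aug → Aug 21, 2001.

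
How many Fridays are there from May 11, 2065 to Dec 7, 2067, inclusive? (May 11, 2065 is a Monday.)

134

May 11, 2065 is a Monday; the first Friday on or after it is May 15, 2065 (4 days later).
From May 15, 2065 to Dec 7, 2067: 230 + 365 + 341 = 936 days (rest of 2065, 2066, to Dec 7, 2067 in 2067).
936 ÷ 7 = 133 full weeks with remainder 5, so 133 more Fridays after the first → 134.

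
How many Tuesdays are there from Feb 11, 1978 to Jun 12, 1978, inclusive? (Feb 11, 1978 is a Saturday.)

17

Feb 11, 1978 is a Saturday; the first Tuesday on or after it is Feb 14, 1978 (3 days later).
From Feb 14, 1978 to Jun 12, 1978: 14 + 31 + 30 + 31 + 12 = 118 days (rest of Feb, Mar, Apr, May, Jun).
118 ÷ 7 = 16 full weeks with remainder 6, so 16 more Tuesdays after the first → 17.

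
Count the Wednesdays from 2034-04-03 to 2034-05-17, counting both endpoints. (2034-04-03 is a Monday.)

2034-04-03 is a Monday; the first Wednesday on or after it is 2034-04-05 (2 days later).
From 2034-04-05 to 2034-05-17: 25 + 17 = 42 days (rest of April, May).
42 ÷ 7 = 6 full weeks with remainder 0, so 6 more Wednesdays after the first → 7.

7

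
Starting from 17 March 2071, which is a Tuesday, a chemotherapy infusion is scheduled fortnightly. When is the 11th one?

4 August 2071

The 11th occurrence is 10 intervals after the first: 10 × 14 = 140 days after 17 March 2071.
March has 31 days — 14 days to the end of March leaves 126.
April has 30 days (96 left).
May has 31 days (65 left).
June has 30 days (35 left).
July has 31 days (4 left).
4 days into August → 4 August 2071.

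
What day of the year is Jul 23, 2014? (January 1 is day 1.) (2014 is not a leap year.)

204

Days in months before Jul: 31 + 28 + 31 + 30 + 31 + 30 = 181.
Plus 23 days into Jul → day 204.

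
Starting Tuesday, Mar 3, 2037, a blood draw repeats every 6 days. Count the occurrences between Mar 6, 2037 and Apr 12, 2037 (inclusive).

Occurrences land 6·i days after Mar 3, 2037 for i = 0, 1, 2, …
Mar 6, 2037 is 3 days after the start; 3 ÷ 6 = 0 remainder 3; since the remainder is 3, round up to i = 1. First occurrence in the window: #2 on Mar 9, 2037 (1×6 = 6 days in).
Apr 12, 2037 is 40 days after the start; 40 ÷ 6 = 6 remainder 4. Last occurrence in the window: #7 on Apr 8, 2037.
Occurrences #2 through #7: 6 in total.

6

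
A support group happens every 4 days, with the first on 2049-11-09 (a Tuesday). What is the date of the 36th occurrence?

2050-03-29

The 36th occurrence is 35 intervals after the first: 35 × 4 = 140 days after 2049-11-09.
November has 30 days — 21 days to the end of November leaves 119.
December has 31 days (88 left).
January has 31 days (57 left).
February has 28 days (29 left).
29 days into March → 2050-03-29.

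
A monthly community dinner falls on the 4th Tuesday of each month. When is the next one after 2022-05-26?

May 2022 starts on a Sunday; its first Tuesday is the 3rd, so the 4th Tuesday is the 24th — 2022-05-24.
That is not after 2022-05-26, so look at June 2022.
June 2022 starts on a Wednesday; its first Tuesday is the 7th, so the 4th Tuesday is the 28th — 2022-06-28.

2022-06-28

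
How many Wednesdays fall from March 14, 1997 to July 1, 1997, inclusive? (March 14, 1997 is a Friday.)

March 14, 1997 is a Friday; the first Wednesday on or after it is March 19, 1997 (5 days later).
From March 19, 1997 to July 1, 1997: 12 + 30 + 31 + 30 + 1 = 104 days (rest of March, April, May, June, July).
104 ÷ 7 = 14 full weeks with remainder 6, so 14 more Wednesdays after the first → 15.

15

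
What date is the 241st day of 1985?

January has 31 days (241 − 31 = 210 remain).
February has 28 days (210 − 28 = 182 remain).
March has 31 days (182 − 31 = 151 remain).
April has 30 days (151 − 30 = 121 remain).
May has 31 days (121 − 31 = 90 remain).
June has 30 days (90 − 30 = 60 remain).
July has 31 days (60 − 31 = 29 remain).
29 into August → August 29.

29 August 1985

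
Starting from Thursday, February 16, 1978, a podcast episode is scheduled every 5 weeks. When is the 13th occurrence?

The 13th occurrence is 12 intervals after the first: 12 × 35 = 420 days after February 16, 1978.
February has 28 days — 12 days to the end of February leaves 408.
From end of February to end of 1978 is 306 days (102 left).
January has 31 days (71 left).
February has 28 days (43 left).
March has 31 days (12 left).
12 days into April → April 12, 1979.

April 12, 1979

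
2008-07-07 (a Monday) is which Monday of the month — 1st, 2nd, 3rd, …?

Day 7 falls in week ⌈7/7⌉ of the month.
Days 1–7 hold the 1st Monday, 8–14 the 2nd, 15–21 the 3rd, 22–28 the 4th, 29–31 the 5th.
7 is in the range for the 1st.

1st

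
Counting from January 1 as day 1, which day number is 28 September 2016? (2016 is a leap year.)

Days in months before September: 31 + 29 + 31 + 30 + 31 + 30 + 31 + 31 = 244.
Plus 28 days into September → day 272.

272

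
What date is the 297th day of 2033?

24 October 2033

January has 31 days (297 − 31 = 266 remain).
February has 28 days (266 − 28 = 238 remain).
March has 31 days (238 − 31 = 207 remain).
April has 30 days (207 − 30 = 177 remain).
May has 31 days (177 − 31 = 146 remain).
June has 30 days (146 − 30 = 116 remain).
July has 31 days (116 − 31 = 85 remain).
August has 31 days (85 − 31 = 54 remain).
September has 30 days (54 − 30 = 24 remain).
24 into October → October 24.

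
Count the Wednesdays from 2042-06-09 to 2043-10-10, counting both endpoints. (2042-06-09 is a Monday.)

2042-06-09 is a Monday; the first Wednesday on or after it is 2042-06-11 (2 days later).
From 2042-06-11 to 2043-10-10: 203 + 283 = 486 days (rest of 2042, to 2043-10-10 in 2043).
486 ÷ 7 = 69 full weeks with remainder 3, so 69 more Wednesdays after the first → 70.

70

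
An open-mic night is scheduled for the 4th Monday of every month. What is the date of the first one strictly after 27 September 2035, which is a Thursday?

September 2035 starts on a Saturday; its first Monday is the 3rd, so the 4th Monday is the 24th — 24 September 2035.
That is not after 27 September 2035, so look at October 2035.
October 2035 starts on a Monday; its first Monday is the 1st, so the 4th Monday is the 22nd — 22 October 2035.

22 October 2035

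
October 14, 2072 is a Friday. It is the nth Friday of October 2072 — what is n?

2nd

Day 14 falls in week ⌈14/7⌉ of the month.
Days 1–7 hold the 1st Friday, 8–14 the 2nd, 15–21 the 3rd, 22–28 the 4th, 29–31 the 5th.
14 is in the range for the 2nd.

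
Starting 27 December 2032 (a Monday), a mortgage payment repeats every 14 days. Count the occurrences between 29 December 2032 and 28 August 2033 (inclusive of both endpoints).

Occurrences land 14·i days after 27 December 2032 for i = 0, 1, 2, …
29 December 2032 is 2 days after the start; 2 ÷ 14 = 0 remainder 2; since the remainder is 2, round up to i = 1. First occurrence in the window: #2 on 10 January 2033 (1×14 = 14 days in).
28 August 2033 is 244 days after the start; 244 ÷ 14 = 17 remainder 6. Last occurrence in the window: #18 on 22 August 2033.
Occurrences #2 through #18: 17 in total.

17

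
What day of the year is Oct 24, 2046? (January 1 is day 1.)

Days in months before Oct: 31 + 28 + 31 + 30 + 31 + 30 + 31 + 31 + 30 = 273.
Plus 24 days into Oct → day 297.

297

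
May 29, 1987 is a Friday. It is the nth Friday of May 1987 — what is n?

Day 29 falls in week ⌈29/7⌉ of the month.
Days 1–7 hold the 1st Friday, 8–14 the 2nd, 15–21 the 3rd, 22–28 the 4th, 29–31 the 5th.
29 is in the range for the 5th.

5th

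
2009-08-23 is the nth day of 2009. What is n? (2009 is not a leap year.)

Days in months before August: 31 + 28 + 31 + 30 + 31 + 30 + 31 = 212.
Plus 23 days into August → day 235.

235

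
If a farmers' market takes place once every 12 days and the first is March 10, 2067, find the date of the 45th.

August 19, 2068

The 45th occurrence is 44 intervals after the first: 44 × 12 = 528 days after March 10, 2067.
March has 31 days — 21 days to the end of March leaves 507.
From end of March to end of 2067 is 275 days (232 left).
January has 31 days (201 left).
February has 29 days (172 left).
March has 31 days (141 left).
April has 30 days (111 left).
May has 31 days (80 left).
June has 30 days (50 left).
July has 31 days (19 left).
19 days into August → August 19, 2068.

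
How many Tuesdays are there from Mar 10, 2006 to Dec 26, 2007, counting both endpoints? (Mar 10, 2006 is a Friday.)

Mar 10, 2006 is a Friday; the first Tuesday on or after it is Mar 14, 2006 (4 days later).
From Mar 14, 2006 to Dec 26, 2007: 292 + 360 = 652 days (rest of 2006, to Dec 26, 2007 in 2007).
652 ÷ 7 = 93 full weeks with remainder 1, so 93 more Tuesdays after the first → 94.

94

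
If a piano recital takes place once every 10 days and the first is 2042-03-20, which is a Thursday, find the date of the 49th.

2043-07-13

The 49th occurrence is 48 intervals after the first: 48 × 10 = 480 days after 2042-03-20.
March has 31 days — 11 days to the end of March leaves 469.
From end of March to end of 2042 is 275 days (194 left).
January has 31 days (163 left).
February has 28 days (135 left).
March has 31 days (104 left).
April has 30 days (74 left).
May has 31 days (43 left).
June has 30 days (13 left).
13 days into July → 2043-07-13.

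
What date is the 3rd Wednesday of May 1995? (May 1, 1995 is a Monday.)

May 1995 begins on a Monday, so the first Wednesday is May 3 (2 days later).
The 3rd Wednesday is 2 weeks later: 3 + 14 = 17.

May 17, 1995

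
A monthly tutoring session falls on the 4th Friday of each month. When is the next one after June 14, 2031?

June 2031 starts on a Sunday; its first Friday is the 6th, so the 4th Friday is the 27th — June 27, 2031.
June 27, 2031 is after June 14, 2031, so that is the next one.

June 27, 2031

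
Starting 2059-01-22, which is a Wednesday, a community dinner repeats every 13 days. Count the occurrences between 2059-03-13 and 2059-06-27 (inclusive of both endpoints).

Occurrences land 13·i days after 2059-01-22 for i = 0, 1, 2, …
2059-03-13 is 50 days after the start; 50 ÷ 13 = 3 remainder 11; since the remainder is 11, round up to i = 4. First occurrence in the window: #5 on 2059-03-15 (4×13 = 52 days in).
2059-06-27 is 156 days after the start; 156 ÷ 13 = 12 remainder 0. Last occurrence in the window: #13 on 2059-06-27.
Occurrences #5 through #13: 9 in total.

9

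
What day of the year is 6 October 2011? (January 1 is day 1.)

279

Days in months before October: 31 + 28 + 31 + 30 + 31 + 30 + 31 + 31 + 30 = 273.
Plus 6 days into October → day 279.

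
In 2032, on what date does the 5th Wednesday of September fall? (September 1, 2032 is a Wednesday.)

September 2032 begins on a Wednesday, so the first Wednesday is September 1.
The 5th Wednesday is 4 weeks later: 1 + 28 = 29.

September 29, 2032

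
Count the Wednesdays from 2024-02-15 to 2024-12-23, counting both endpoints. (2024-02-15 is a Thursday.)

2024-02-15 is a Thursday; the first Wednesday on or after it is 2024-02-21 (6 days later).
From 2024-02-21 to 2024-12-23: 8 + 31 + 30 + 31 + 30 + 31 + 31 + 30 + 31 + 30 + 23 = 306 days (rest of February, March, April, May, June, July, August, September, October, November, December).
306 ÷ 7 = 43 full weeks with remainder 5, so 43 more Wednesdays after the first → 44.

44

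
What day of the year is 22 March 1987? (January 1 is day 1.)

81

Days in months before March: 31 + 28 = 59.
Plus 22 days into March → day 81.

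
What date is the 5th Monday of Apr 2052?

Apr 2052 begins on a Monday, so the first Monday is Apr 1.
The 5th Monday is 4 weeks later: 1 + 28 = 29.

Apr 29, 2052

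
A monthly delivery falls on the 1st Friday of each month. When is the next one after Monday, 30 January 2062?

January 2062 starts on a Sunday, so its 1st Friday is 6 January 2062 (5 days in).
That is not after 30 January 2062, so look at February 2062.
February 2062 starts on a Wednesday, so its 1st Friday is 3 February 2062 (2 days in).

3 February 2062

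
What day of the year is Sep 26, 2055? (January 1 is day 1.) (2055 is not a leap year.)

Days in months before Sep: 31 + 28 + 31 + 30 + 31 + 30 + 31 + 31 = 243.
Plus 26 days into Sep → day 269.

269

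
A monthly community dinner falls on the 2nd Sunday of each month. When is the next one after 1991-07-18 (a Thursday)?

July 1991 starts on a Monday; its first Sunday is the 7th, so the 2nd Sunday is the 14th — 1991-07-14.
That is not after 1991-07-18, so look at August 1991.
August 1991 starts on a Thursday; its first Sunday is the 4th, so the 2nd Sunday is the 11th — 1991-08-11.

1991-08-11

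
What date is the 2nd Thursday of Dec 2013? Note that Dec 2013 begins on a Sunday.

Dec 12, 2013

Dec 2013 begins on a Sunday, so the first Thursday is Dec 5 (4 days later).
The 2nd Thursday is 1 weeks later: 5 + 7 = 12.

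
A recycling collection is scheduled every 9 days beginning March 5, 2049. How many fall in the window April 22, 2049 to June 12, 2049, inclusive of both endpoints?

6

Occurrences land 9·i days after March 5, 2049 for i = 0, 1, 2, …
April 22, 2049 is 48 days after the start; 48 ÷ 9 = 5 remainder 3; since the remainder is 3, round up to i = 6. First occurrence in the window: #7 on April 28, 2049 (6×9 = 54 days in).
June 12, 2049 is 99 days after the start; 99 ÷ 9 = 11 remainder 0. Last occurrence in the window: #12 on June 12, 2049.
Occurrences #7 through #12: 6 in total.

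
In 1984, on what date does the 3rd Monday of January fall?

1984-01-16

The first Monday of January 1984 is January 2.
The 3rd Monday is 2 weeks later: 2 + 14 = 16.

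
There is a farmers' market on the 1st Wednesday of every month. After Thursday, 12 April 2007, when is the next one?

April 2007 starts on a Sunday, so its 1st Wednesday is 4 April 2007 (3 days in).
That is not after 12 April 2007, so look at May 2007.
May 2007 starts on a Tuesday, so its 1st Wednesday is 2 May 2007 (1 day in).

2 May 2007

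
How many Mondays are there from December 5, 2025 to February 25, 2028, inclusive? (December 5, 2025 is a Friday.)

116

December 5, 2025 is a Friday; the first Monday on or after it is December 8, 2025 (3 days later).
From December 8, 2025 to February 25, 2028: 23 + 365 + 365 + 56 = 809 days (rest of 2025, 2026, 2027, to February 25, 2028 in 2028).
809 ÷ 7 = 115 full weeks with remainder 4, so 115 more Mondays after the first → 116.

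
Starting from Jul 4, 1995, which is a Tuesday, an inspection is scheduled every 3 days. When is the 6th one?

The 6th occurrence is 5 intervals after the first: 5 × 3 = 15 days after Jul 4, 1995.
15 days later is Jul 19, 1995.

Jul 19, 1995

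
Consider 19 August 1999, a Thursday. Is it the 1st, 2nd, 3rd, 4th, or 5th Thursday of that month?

3rd

Day 19 falls in week ⌈19/7⌉ of the month.
Days 1–7 hold the 1st Thursday, 8–14 the 2nd, 15–21 the 3rd, 22–28 the 4th, 29–31 the 5th.
19 is in the range for the 3rd.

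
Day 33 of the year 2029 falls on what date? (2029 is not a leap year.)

2029-02-02

January has 31 days (33 − 31 = 2 remain).
2 into February → February 2.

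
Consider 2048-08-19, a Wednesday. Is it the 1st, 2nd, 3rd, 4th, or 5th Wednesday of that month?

3rd

Day 19 falls in week ⌈19/7⌉ of the month.
Days 1–7 hold the 1st Wednesday, 8–14 the 2nd, 15–21 the 3rd, 22–28 the 4th, 29–31 the 5th.
19 is in the range for the 3rd.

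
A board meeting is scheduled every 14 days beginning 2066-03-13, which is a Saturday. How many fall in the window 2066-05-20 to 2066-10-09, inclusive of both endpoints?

Occurrences land 14·i days after 2066-03-13 for i = 0, 1, 2, …
2066-05-20 is 68 days after the start; 68 ÷ 14 = 4 remainder 12; since the remainder is 12, round up to i = 5. First occurrence in the window: #6 on 2066-05-22 (5×14 = 70 days in).
2066-10-09 is 210 days after the start; 210 ÷ 14 = 15 remainder 0. Last occurrence in the window: #16 on 2066-10-09.
Occurrences #6 through #16: 11 in total.

11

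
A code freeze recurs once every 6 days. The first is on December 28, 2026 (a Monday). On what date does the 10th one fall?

February 20, 2027

The 10th occurrence is 9 intervals after the first: 9 × 6 = 54 days after December 28, 2026.
December has 31 days — 3 days to the end of December leaves 51.
January has 31 days (20 left).
20 days into February → February 20, 2027.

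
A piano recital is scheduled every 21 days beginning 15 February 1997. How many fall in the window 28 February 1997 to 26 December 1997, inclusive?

14

Occurrences land 21·i days after 15 February 1997 for i = 0, 1, 2, …
28 February 1997 is 13 days after the start; 13 ÷ 21 = 0 remainder 13; since the remainder is 13, round up to i = 1. First occurrence in the window: #2 on 8 March 1997 (1×21 = 21 days in).
26 December 1997 is 314 days after the start; 314 ÷ 21 = 14 remainder 20. Last occurrence in the window: #15 on 6 December 1997.
Occurrences #2 through #15: 14 in total.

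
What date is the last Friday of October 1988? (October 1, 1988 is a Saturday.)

28 October 1988

October 1988 begins on a Saturday, so the first Friday is October 7 (6 days later).
October 1988 has 31 days. Adding weeks: 7, 14, 21, 28 — the last one ≤ 31 is the 28th.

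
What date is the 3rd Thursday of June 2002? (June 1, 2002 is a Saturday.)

2002-06-20

June 2002 begins on a Saturday, so the first Thursday is June 6 (5 days later).
The 3rd Thursday is 2 weeks later: 6 + 14 = 20.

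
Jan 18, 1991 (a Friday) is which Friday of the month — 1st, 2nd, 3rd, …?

3rd

Day 18 falls in week ⌈18/7⌉ of the month.
Days 1–7 hold the 1st Friday, 8–14 the 2nd, 15–21 the 3rd, 22–28 the 4th, 29–31 the 5th.
18 is in the range for the 3rd.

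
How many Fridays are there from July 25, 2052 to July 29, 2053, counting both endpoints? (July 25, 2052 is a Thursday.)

53

July 25, 2052 is a Thursday; the first Friday on or after it is July 26, 2052 (1 day later).
From July 26, 2052 to July 29, 2053: 158 + 210 = 368 days (rest of 2052, to July 29, 2053 in 2053).
368 ÷ 7 = 52 full weeks with remainder 4, so 52 more Fridays after the first → 53.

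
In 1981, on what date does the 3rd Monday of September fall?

September 21, 1981

The first Monday of September 1981 is September 7.
The 3rd Monday is 2 weeks later: 7 + 14 = 21.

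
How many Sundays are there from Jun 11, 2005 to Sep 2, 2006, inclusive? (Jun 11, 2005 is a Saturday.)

64

Jun 11, 2005 is a Saturday; the first Sunday on or after it is Jun 12, 2005 (1 day later).
From Jun 12, 2005 to Sep 2, 2006: 202 + 245 = 447 days (rest of 2005, to Sep 2, 2006 in 2006).
447 ÷ 7 = 63 full weeks with remainder 6, so 63 more Sundays after the first → 64.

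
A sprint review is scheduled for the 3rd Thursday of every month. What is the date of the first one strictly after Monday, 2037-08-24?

2037-09-17

August 2037 starts on a Saturday; its first Thursday is the 6th, so the 3rd Thursday is the 20th — 2037-08-20.
That is not after 2037-08-24, so look at September 2037.
September 2037 starts on a Tuesday; its first Thursday is the 3rd, so the 3rd Thursday is the 17th — 2037-09-17.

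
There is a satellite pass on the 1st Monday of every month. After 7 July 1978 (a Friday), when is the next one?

7 August 1978

July 1978 starts on a Saturday, so its 1st Monday is 3 July 1978 (2 days in).
That is not after 7 July 1978, so look at August 1978.
August 1978 starts on a Tuesday, so its 1st Monday is 7 August 1978 (6 days in).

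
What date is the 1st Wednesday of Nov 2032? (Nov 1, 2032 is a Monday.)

Nov 3, 2032

Nov 2032 begins on a Monday, so the first Wednesday is Nov 3 (2 days later).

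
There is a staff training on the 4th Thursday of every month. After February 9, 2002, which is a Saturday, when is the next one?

February 28, 2002

February 2002 starts on a Friday; its first Thursday is the 7th, so the 4th Thursday is the 28th — February 28, 2002.
February 28, 2002 is after February 9, 2002, so that is the next one.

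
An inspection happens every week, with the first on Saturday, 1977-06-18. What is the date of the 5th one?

The 5th occurrence is 4 intervals after the first: 4 × 7 = 28 days after 1977-06-18.
June has 30 days — 12 days to the end of June leaves 16.
16 days into July → 1977-07-16.

1977-07-16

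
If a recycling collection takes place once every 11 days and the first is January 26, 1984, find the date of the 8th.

The 8th occurrence is 7 intervals after the first: 7 × 11 = 77 days after January 26, 1984.
January has 31 days — 5 days to the end of January leaves 72.
February has 29 days (43 left).
March has 31 days (12 left).
12 days into April → April 12, 1984.

April 12, 1984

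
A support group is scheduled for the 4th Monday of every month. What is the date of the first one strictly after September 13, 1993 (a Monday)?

September 1993 starts on a Wednesday; its first Monday is the 6th, so the 4th Monday is the 27th — September 27, 1993.
September 27, 1993 is after September 13, 1993, so that is the next one.

September 27, 1993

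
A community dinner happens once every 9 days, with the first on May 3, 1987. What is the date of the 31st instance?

The 31st occurrence is 30 intervals after the first: 30 × 9 = 270 days after May 3, 1987.
May has 31 days — 28 days to the end of May leaves 242.
June has 30 days (212 left).
July has 31 days (181 left).
August has 31 days (150 left).
September has 30 days (120 left).
October has 31 days (89 left).
November has 30 days (59 left).
December has 31 days (28 left).
28 days into January → January 28, 1988.

January 28, 1988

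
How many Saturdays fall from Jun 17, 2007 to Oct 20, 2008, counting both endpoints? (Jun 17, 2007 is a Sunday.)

70

Jun 17, 2007 is a Sunday; the first Saturday on or after it is Jun 23, 2007 (6 days later).
From Jun 23, 2007 to Oct 20, 2008: 191 + 294 = 485 days (rest of 2007, to Oct 20, 2008 in 2008).
485 ÷ 7 = 69 full weeks with remainder 2, so 69 more Saturdays after the first → 70.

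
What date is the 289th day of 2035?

Jan has 31 days (289 − 31 = 258 remain).
Feb has 28 days (258 − 28 = 230 remain).
Mar has 31 days (230 − 31 = 199 remain).
Apr has 30 days (199 − 30 = 169 remain).
May has 31 days (169 − 31 = 138 remain).
Jun has 30 days (138 − 30 = 108 remain).
Jul has 31 days (108 − 31 = 77 remain).
Aug has 31 days (77 − 31 = 46 remain).
Sep has 30 days (46 − 30 = 16 remain).
16 into Oct → Oct 16.

Oct 16, 2035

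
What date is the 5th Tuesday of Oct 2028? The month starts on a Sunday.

Oct 31, 2028

Oct 2028 begins on a Sunday, so the first Tuesday is Oct 3 (2 days later).
The 5th Tuesday is 4 weeks later: 3 + 28 = 31.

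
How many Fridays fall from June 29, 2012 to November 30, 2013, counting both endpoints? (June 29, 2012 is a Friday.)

75

June 29, 2012 is a Friday; the first Friday on or after it is June 29, 2012.
From June 29, 2012 to November 30, 2013: 185 + 334 = 519 days (rest of 2012, to November 30, 2013 in 2013).
519 ÷ 7 = 74 full weeks with remainder 1, so 74 more Fridays after the first → 75.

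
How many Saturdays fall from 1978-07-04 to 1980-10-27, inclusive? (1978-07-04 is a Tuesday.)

121

1978-07-04 is a Tuesday; the first Saturday on or after it is 1978-07-08 (4 days later).
From 1978-07-08 to 1980-10-27: 176 + 365 + 301 = 842 days (rest of 1978, 1979, to 1980-10-27 in 1980).
842 ÷ 7 = 120 full weeks with remainder 2, so 120 more Saturdays after the first → 121.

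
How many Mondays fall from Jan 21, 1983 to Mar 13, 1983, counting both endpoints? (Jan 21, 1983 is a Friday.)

Jan 21, 1983 is a Friday; the first Monday on or after it is Jan 24, 1983 (3 days later).
From Jan 24, 1983 to Mar 13, 1983: 7 + 28 + 13 = 48 days (rest of Jan, Feb, Mar).
48 ÷ 7 = 6 full weeks with remainder 6, so 6 more Mondays after the first → 7.

7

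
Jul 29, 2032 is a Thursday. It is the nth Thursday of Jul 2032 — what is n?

5th

Day 29 falls in week ⌈29/7⌉ of the month.
Days 1–7 hold the 1st Thursday, 8–14 the 2nd, 15–21 the 3rd, 22–28 the 4th, 29–31 the 5th.
29 is in the range for the 5th.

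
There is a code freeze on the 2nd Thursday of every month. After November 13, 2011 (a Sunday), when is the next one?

November 2011 starts on a Tuesday; its first Thursday is the 3rd, so the 2nd Thursday is the 10th — November 10, 2011.
That is not after November 13, 2011, so look at December 2011.
December 2011 starts on a Thursday; its first Thursday is the 1st, so the 2nd Thursday is the 8th — December 8, 2011.

December 8, 2011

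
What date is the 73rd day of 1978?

Mar 14, 1978

Jan has 31 days (73 − 31 = 42 remain).
Feb has 28 days (42 − 28 = 14 remain).
14 into Mar → Mar 14.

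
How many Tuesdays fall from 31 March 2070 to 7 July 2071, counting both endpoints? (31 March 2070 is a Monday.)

31 March 2070 is a Monday; the first Tuesday on or after it is 1 April 2070 (1 day later).
From 1 April 2070 to 7 July 2071: 274 + 188 = 462 days (rest of 2070, to 7 July 2071 in 2071).
462 ÷ 7 = 66 full weeks with remainder 0, so 66 more Tuesdays after the first → 67.

67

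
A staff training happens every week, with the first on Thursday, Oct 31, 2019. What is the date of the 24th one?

The 24th occurrence is 23 intervals after the first: 23 × 7 = 161 days after Oct 31, 2019.
Oct has 31 days — 0 days to the end of Oct leaves 161.
Nov has 30 days (131 left).
Dec has 31 days (100 left).
Jan has 31 days (69 left).
Feb has 29 days (40 left).
Mar has 31 days (9 left).
9 days into Apr → Apr 9, 2020.

Apr 9, 2020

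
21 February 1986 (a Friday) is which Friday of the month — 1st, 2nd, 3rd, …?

Day 21 falls in week ⌈21/7⌉ of the month.
Days 1–7 hold the 1st Friday, 8–14 the 2nd, 15–21 the 3rd, 22–28 the 4th, 29–31 the 5th.
21 is in the range for the 3rd.

3rd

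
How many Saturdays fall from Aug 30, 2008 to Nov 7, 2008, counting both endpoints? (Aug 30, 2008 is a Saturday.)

Aug 30, 2008 is a Saturday; the first Saturday on or after it is Aug 30, 2008.
From Aug 30, 2008 to Nov 7, 2008: 1 + 30 + 31 + 7 = 69 days (rest of Aug, Sep, Oct, Nov).
69 ÷ 7 = 9 full weeks with remainder 6, so 9 more Saturdays after the first → 10.

10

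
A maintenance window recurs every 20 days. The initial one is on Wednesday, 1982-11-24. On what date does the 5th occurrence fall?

1983-02-12

The 5th occurrence is 4 intervals after the first: 4 × 20 = 80 days after 1982-11-24.
November has 30 days — 6 days to the end of November leaves 74.
December has 31 days (43 left).
January has 31 days (12 left).
12 days into February → 1983-02-12.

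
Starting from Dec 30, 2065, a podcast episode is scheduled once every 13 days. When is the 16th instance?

The 16th occurrence is 15 intervals after the first: 15 × 13 = 195 days after Dec 30, 2065.
Dec has 31 days — 1 day to the end of Dec leaves 194.
Jan has 31 days (163 left).
Feb has 28 days (135 left).
Mar has 31 days (104 left).
Apr has 30 days (74 left).
May has 31 days (43 left).
Jun has 30 days (13 left).
13 days into Jul → Jul 13, 2066.

Jul 13, 2066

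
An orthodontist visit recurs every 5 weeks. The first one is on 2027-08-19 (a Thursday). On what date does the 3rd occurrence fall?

The 3rd occurrence is 2 intervals after the first: 2 × 35 = 70 days after 2027-08-19.
August has 31 days — 12 days to the end of August leaves 58.
September has 30 days (28 left).
28 days into October → 2027-10-28.

2027-10-28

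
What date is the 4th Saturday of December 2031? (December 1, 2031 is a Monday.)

27 December 2031

December 2031 begins on a Monday, so the first Saturday is December 6 (5 days later).
The 4th Saturday is 3 weeks later: 6 + 21 = 27.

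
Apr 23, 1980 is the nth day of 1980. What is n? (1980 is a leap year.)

Days in months before Apr: 31 + 29 + 31 = 91.
Plus 23 days into Apr → day 114.

114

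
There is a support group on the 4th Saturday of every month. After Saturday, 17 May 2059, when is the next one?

24 May 2059

May 2059 starts on a Thursday; its first Saturday is the 3rd, so the 4th Saturday is the 24th — 24 May 2059.
24 May 2059 is after 17 May 2059, so that is the next one.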